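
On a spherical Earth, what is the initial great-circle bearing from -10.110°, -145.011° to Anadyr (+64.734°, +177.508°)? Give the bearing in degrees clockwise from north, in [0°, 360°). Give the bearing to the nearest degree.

Δλ = 177.508 − -145.011 = 322.519°; wrapped into (−180°, 180°]: -37.481°.
θ = atan2( sin Δλ · cos φ₂ , cos φ₁ · sin φ₂ − sin φ₁ · cos φ₂ · cos Δλ )
  = atan2(-0.25972, 0.94975) = -15.294° → normalised to [0°, 360°): 344.706°.

345°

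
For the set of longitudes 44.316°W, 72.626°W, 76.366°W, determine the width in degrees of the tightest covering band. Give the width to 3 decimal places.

Sort the longitudes: -76.366°, -72.626°, -44.316°.
Eastward gaps between consecutive values (wrapping around): 3.740°, 28.310°, 327.950°.
Largest gap = 327.950° ⇒ minimal covering band is its complement: 360° − 327.950° = 32.050°.
Band runs from -76.366° eastward to -44.316°.

32.050°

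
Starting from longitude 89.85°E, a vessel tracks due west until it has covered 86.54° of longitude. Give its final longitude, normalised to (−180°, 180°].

3.31°E

Start at +89.85°; shift −86.54° → +3.31°.
+3.31° already lies in (−180°, 180°].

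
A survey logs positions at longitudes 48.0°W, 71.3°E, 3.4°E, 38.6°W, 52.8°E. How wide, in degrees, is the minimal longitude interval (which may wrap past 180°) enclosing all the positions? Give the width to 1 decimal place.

Sort the longitudes: -48.0°, -38.6°, +3.4°, +52.8°, +71.3°.
Eastward gaps between consecutive values (wrapping around): 9.4°, 42.0°, 49.4°, 18.5°, 240.7°.
Largest gap = 240.7° ⇒ minimal covering band is its complement: 360° − 240.7° = 119.3°.
Band runs from -48.0° eastward to +71.3°.

119.3°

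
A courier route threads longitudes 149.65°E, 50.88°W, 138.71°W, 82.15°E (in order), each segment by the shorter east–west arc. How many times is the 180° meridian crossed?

Leg 1: +149.65° → -50.88°, shortest Δλ = 159.47° (east) — crosses 180°.
Leg 2: -50.88° → -138.71°, shortest Δλ = -87.83° (west) — does not cross 180°.
Leg 3: -138.71° → +82.15°, shortest Δλ = -139.14° (west) — crosses 180°.
Total crossings: 2.

2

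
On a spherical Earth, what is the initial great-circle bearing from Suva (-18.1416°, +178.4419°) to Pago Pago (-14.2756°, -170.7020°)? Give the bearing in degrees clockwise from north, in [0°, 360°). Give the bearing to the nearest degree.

Δλ = -170.7020 − 178.4419 = -349.1439°; wrapped into (−180°, 180°]: 10.8561°.
θ = atan2( sin Δλ · cos φ₂ , cos φ₁ · sin φ₂ − sin φ₁ · cos φ₂ · cos Δλ )
  = atan2(0.18253, 0.06202) = 71.232° → normalised to [0°, 360°): 71.232°.

71°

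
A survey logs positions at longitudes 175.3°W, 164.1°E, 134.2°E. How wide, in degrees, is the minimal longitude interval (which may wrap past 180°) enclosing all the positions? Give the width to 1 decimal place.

50.5°

Sort the longitudes: -175.3°, +134.2°, +164.1°.
Eastward gaps between consecutive values (wrapping around): 309.5°, 29.9°, 20.6°.
Largest gap = 309.5° ⇒ minimal covering band is its complement: 360° − 309.5° = 50.5°.
Band runs from +134.2° eastward to -175.3°, crossing the antimeridian.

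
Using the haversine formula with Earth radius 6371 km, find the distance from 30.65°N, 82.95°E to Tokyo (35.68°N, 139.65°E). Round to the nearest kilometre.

5235 km

Δλ = 139.65 − 82.95 = 56.70°.
Δφ = 35.68 − 30.65 = 5.03°.
a = sin²(Δφ/2) + cos φ₁ · cos φ₂ · sin²(Δλ/2) = 0.159499.
c = 2·atan2(√a, √(1−a)) = 0.82167 rad → d = 6371·c ≈ 5234.83 km.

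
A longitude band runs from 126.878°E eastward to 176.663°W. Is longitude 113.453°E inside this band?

Band width going east from +126.878° to -176.663°: ((-176.663 − 126.878) mod 360) = 56.459°.
Offset of +113.453° east of the west edge: ((113.453 − 126.878) mod 360) = 346.575°.
346.575° > 56.459° ⇒ outside.

No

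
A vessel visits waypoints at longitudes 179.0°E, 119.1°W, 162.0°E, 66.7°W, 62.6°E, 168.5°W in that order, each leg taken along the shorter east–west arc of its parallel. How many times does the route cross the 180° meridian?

4

Leg 1: +179.0° → -119.1°, shortest Δλ = 61.9° (east) — crosses 180°.
Leg 2: -119.1° → +162.0°, shortest Δλ = -78.9° (west) — crosses 180°.
Leg 3: +162.0° → -66.7°, shortest Δλ = 131.3° (east) — crosses 180°.
Leg 4: -66.7° → +62.6°, shortest Δλ = 129.3° (east) — does not cross 180°.
Leg 5: +62.6° → -168.5°, shortest Δλ = 128.9° (east) — crosses 180°.
Total crossings: 4.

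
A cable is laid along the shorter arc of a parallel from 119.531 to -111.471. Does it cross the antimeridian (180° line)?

Naïve |-111.471 − 119.531| = 231.002° > 180°, so the shorter arc goes the other way round — across 180°.
Signed shortest Δλ = ((-111.471 − 119.531 + 180) mod 360) − 180 = 128.998°.
Going east by 128.998° from +119.531° passes through 180° before reaching -111.471°.

Yes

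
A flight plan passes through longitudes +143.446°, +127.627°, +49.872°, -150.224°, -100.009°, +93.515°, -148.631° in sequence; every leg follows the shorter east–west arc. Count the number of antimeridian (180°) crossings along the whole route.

3

Leg 1: +143.446° → +127.627°, shortest Δλ = -15.819° (west) — does not cross 180°.
Leg 2: +127.627° → +49.872°, shortest Δλ = -77.755° (west) — does not cross 180°.
Leg 3: +49.872° → -150.224°, shortest Δλ = 159.904° (east) — crosses 180°.
Leg 4: -150.224° → -100.009°, shortest Δλ = 50.215° (east) — does not cross 180°.
Leg 5: -100.009° → +93.515°, shortest Δλ = -166.476° (west) — crosses 180°.
Leg 6: +93.515° → -148.631°, shortest Δλ = 117.854° (east) — crosses 180°.
Total crossings: 3.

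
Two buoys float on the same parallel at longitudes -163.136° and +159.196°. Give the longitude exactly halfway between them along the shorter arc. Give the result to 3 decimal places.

+178.030°

Signed shortest Δλ from -163.136° to +159.196° is -37.668°.
Midpoint longitude = -163.136° + (-37.668°)/2 = -163.136° − 18.834° = -181.970°.
Normalise into (−180°, 180°]: +178.030°.
(The naïve average (-163.136 + +159.196)/2 = -1.97° is on the wrong side of the globe.)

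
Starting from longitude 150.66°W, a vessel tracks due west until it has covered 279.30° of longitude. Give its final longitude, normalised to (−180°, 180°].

Start at -150.66°; shift −279.30° → -429.96°.
-429.96° lies outside (−180°, 180°]; add 360° → -69.96°.

69.96°W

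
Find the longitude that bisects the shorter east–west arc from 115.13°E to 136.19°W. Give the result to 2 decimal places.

169.47°E

Signed shortest Δλ from +115.13° to -136.19° is +108.68°.
Midpoint longitude = +115.13° + (+108.68°)/2 = +115.13° + 54.34° = +169.47°.
(The naïve average (+115.13 + -136.19)/2 = -10.53° is on the wrong side of the globe.)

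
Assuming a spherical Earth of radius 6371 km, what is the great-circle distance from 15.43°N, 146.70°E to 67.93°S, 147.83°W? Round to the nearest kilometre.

Δλ = -147.83 − 146.70 = -294.53°; wrapped into (−180°, 180°]: 65.47°.
Δφ = -67.93 − 15.43 = -83.36°.
a = sin²(Δφ/2) + cos φ₁ · cos φ₂ · sin²(Δλ/2) = 0.548096.
c = 2·atan2(√a, √(1−a)) = 1.66714 rad → d = 6371·c ≈ 10621.34 km.

10621 km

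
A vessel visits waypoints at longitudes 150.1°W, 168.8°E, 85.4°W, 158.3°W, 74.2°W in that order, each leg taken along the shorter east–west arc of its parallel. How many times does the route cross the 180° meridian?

2

Leg 1: -150.1° → +168.8°, shortest Δλ = -41.1° (west) — crosses 180°.
Leg 2: +168.8° → -85.4°, shortest Δλ = 105.8° (east) — crosses 180°.
Leg 3: -85.4° → -158.3°, shortest Δλ = -72.9° (west) — does not cross 180°.
Leg 4: -158.3° → -74.2°, shortest Δλ = 84.1° (east) — does not cross 180°.
Total crossings: 2.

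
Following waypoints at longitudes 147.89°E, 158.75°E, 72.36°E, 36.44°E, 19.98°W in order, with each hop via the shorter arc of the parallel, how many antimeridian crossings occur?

0

Leg 1: +147.89° → +158.75°, shortest Δλ = 10.86° (east) — does not cross 180°.
Leg 2: +158.75° → +72.36°, shortest Δλ = -86.39° (west) — does not cross 180°.
Leg 3: +72.36° → +36.44°, shortest Δλ = -35.92° (west) — does not cross 180°.
Leg 4: +36.44° → -19.98°, shortest Δλ = -56.42° (west) — does not cross 180°.
Total crossings: 0.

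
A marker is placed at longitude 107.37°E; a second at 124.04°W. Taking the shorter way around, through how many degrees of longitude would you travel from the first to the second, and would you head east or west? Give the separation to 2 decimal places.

Raw difference: -124.04 − 107.37 = -231.41°.
Normalise into (−180°, 180°]: -231.41° + 360° = 128.59°.
Positive ⇒ the second point lies to the east; separation 128.59°.

128.59° east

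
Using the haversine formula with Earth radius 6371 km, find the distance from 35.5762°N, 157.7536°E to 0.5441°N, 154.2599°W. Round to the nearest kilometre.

6298 km

Δλ = -154.2599 − 157.7536 = -312.0135°; wrapped into (−180°, 180°]: 47.9865°.
Δφ = 0.5441 − 35.5762 = -35.0321°.
a = sin²(Δφ/2) + cos φ₁ · cos φ₂ · sin²(Δλ/2) = 0.225063.
c = 2·atan2(√a, √(1−a)) = 0.98858 rad → d = 6371·c ≈ 6298.25 km.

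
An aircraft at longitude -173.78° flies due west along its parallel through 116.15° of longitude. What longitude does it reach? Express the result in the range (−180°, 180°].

Start at -173.78°; shift −116.15° → -289.93°.
-289.93° lies outside (−180°, 180°]; add 360° → +70.07°.

+70.07°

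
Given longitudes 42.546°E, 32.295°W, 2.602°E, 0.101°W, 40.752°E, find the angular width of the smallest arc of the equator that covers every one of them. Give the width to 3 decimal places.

Sort the longitudes: -32.295°, -0.101°, +2.602°, +40.752°, +42.546°.
Eastward gaps between consecutive values (wrapping around): 32.194°, 2.703°, 38.150°, 1.794°, 285.159°.
Largest gap = 285.159° ⇒ minimal covering band is its complement: 360° − 285.159° = 74.841°.
Band runs from -32.295° eastward to +42.546°.

74.841°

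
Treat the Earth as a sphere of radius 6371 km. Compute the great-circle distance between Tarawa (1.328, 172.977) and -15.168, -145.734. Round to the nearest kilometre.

Δλ = -145.734 − 172.977 = -318.711°; wrapped into (−180°, 180°]: 41.289°.
Δφ = -15.168 − 1.328 = -16.496°.
a = sin²(Δφ/2) + cos φ₁ · cos φ₂ · sin²(Δλ/2) = 0.140522.
c = 2·atan2(√a, √(1−a)) = 0.76850 rad → d = 6371·c ≈ 4896.10 km.

4896 km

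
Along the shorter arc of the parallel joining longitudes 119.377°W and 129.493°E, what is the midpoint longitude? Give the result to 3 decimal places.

174.942°W

Signed shortest Δλ from -119.377° to +129.493° is -111.130°.
Midpoint longitude = -119.377° + (-111.130°)/2 = -119.377° − 55.565° = -174.942°.
(The naïve average (-119.377 + +129.493)/2 = 5.058° is on the wrong side of the globe.)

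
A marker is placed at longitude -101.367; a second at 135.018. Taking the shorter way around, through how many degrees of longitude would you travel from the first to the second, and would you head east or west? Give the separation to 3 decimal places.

Raw difference: 135.018 − -101.367 = 236.385°.
Normalise into (−180°, 180°]: 236.385° − 360° = -123.615°.
Negative ⇒ the second point lies to the west; separation 123.615°.

123.615° west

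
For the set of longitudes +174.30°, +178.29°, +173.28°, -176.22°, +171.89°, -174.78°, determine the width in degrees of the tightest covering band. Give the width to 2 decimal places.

13.33°

Sort the longitudes: -176.22°, -174.78°, +171.89°, +173.28°, +174.30°, +178.29°.
Eastward gaps between consecutive values (wrapping around): 1.44°, 346.67°, 1.39°, 1.02°, 3.99°, 5.49°.
Largest gap = 346.67° ⇒ minimal covering band is its complement: 360° − 346.67° = 13.33°.
Band runs from +171.89° eastward to -174.78°, crossing the antimeridian.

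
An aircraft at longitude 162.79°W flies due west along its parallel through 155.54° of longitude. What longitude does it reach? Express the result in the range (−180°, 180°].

41.67°E

Start at -162.79°; shift −155.54° → -318.33°.
-318.33° lies outside (−180°, 180°]; add 360° → +41.67°.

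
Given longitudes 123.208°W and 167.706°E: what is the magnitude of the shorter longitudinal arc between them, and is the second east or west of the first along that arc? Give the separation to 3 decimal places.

Raw difference: 167.706 − -123.208 = 290.914°.
Normalise into (−180°, 180°]: 290.914° − 360° = -69.086°.
Negative ⇒ the second point lies to the west; separation 69.086°.

69.086° west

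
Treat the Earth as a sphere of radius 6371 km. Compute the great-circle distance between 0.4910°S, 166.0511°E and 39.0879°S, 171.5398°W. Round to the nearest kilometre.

Δλ = -171.5398 − 166.0511 = -337.5909°; wrapped into (−180°, 180°]: 22.4091°.
Δφ = -39.0879 − -0.4910 = -38.5969°.
a = sin²(Δφ/2) + cos φ₁ · cos φ₂ · sin²(Δλ/2) = 0.138528.
c = 2·atan2(√a, √(1−a)) = 0.76274 rad → d = 6371·c ≈ 4859.44 km.

4859 km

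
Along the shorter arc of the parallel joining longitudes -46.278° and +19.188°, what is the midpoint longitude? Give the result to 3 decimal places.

Signed shortest Δλ from -46.278° to +19.188° is +65.466°.
Midpoint longitude = -46.278° + (+65.466°)/2 = -46.278° + 32.733° = -13.545°.

-13.545°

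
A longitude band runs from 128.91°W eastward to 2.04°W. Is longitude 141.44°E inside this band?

Band width going east from -128.91° to -2.04°: ((-2.04 − -128.91) mod 360) = 126.87°.
Offset of +141.44° east of the west edge: ((141.44 − -128.91) mod 360) = 270.35°.
270.35° > 126.87° ⇒ outside.

No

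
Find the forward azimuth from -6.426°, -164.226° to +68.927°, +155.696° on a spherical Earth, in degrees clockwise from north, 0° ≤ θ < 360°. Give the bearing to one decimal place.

Δλ = 155.696 − -164.226 = 319.922°; wrapped into (−180°, 180°]: -40.078°.
θ = atan2( sin Δλ · cos φ₂ , cos φ₁ · sin φ₂ − sin φ₁ · cos φ₂ · cos Δλ )
  = atan2(-0.23149, 0.95805) = -13.584° → normalised to [0°, 360°): 346.416°.

346.4°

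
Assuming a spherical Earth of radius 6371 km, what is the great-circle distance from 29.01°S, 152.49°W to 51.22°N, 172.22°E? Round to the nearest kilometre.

Δλ = 172.22 − -152.49 = 324.71°; wrapped into (−180°, 180°]: -35.29°.
Δφ = 51.22 − -29.01 = 80.23°.
a = sin²(Δφ/2) + cos φ₁ · cos φ₂ · sin²(Δλ/2) = 0.465481.
c = 2·atan2(√a, √(1−a)) = 1.50170 rad → d = 6371·c ≈ 9567.35 km.

9567 km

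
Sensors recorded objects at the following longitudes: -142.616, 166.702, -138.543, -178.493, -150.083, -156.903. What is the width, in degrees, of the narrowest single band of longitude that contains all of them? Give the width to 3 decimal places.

Sort the longitudes: -178.493°, -156.903°, -150.083°, -142.616°, -138.543°, +166.702°.
Eastward gaps between consecutive values (wrapping around): 21.590°, 6.820°, 7.467°, 4.073°, 305.245°, 14.805°.
Largest gap = 305.245° ⇒ minimal covering band is its complement: 360° − 305.245° = 54.755°.
Band runs from +166.702° eastward to -138.543°, crossing the antimeridian.

54.755°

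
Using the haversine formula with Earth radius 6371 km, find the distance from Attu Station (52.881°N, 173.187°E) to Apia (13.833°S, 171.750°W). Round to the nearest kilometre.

Δλ = -171.750 − 173.187 = -344.937°; wrapped into (−180°, 180°]: 15.063°.
Δφ = -13.833 − 52.881 = -66.714°.
a = sin²(Δφ/2) + cos φ₁ · cos φ₂ · sin²(Δλ/2) = 0.312406.
c = 2·atan2(√a, √(1−a)) = 1.18620 rad → d = 6371·c ≈ 7557.26 km.

7557 km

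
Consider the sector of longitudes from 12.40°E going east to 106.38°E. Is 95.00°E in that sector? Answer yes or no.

Band width going east from +12.40° to +106.38°: ((106.38 − 12.40) mod 360) = 93.98°.
Offset of +95.00° east of the west edge: ((95.00 − 12.40) mod 360) = 82.60°.
82.60° ≤ 93.98° ⇒ inside.

Yes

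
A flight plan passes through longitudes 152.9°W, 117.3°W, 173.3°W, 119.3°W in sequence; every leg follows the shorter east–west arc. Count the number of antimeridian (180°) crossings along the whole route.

0

Leg 1: -152.9° → -117.3°, shortest Δλ = 35.6° (east) — does not cross 180°.
Leg 2: -117.3° → -173.3°, shortest Δλ = -56.0° (west) — does not cross 180°.
Leg 3: -173.3° → -119.3°, shortest Δλ = 54.0° (east) — does not cross 180°.
Total crossings: 0.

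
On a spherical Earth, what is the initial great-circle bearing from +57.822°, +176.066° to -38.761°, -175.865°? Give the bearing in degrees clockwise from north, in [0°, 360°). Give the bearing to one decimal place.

173.7°

Δλ = -175.865 − 176.066 = -351.931°; wrapped into (−180°, 180°]: 8.069°.
θ = atan2( sin Δλ · cos φ₂ , cos φ₁ · sin φ₂ − sin φ₁ · cos φ₂ · cos Δλ )
  = atan2(0.10945, -0.98687) = 173.671° → normalised to [0°, 360°): 173.671°.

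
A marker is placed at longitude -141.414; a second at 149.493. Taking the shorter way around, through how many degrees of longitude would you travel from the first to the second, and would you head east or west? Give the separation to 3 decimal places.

Raw difference: 149.493 − -141.414 = 290.907°.
Normalise into (−180°, 180°]: 290.907° − 360° = -69.093°.
Negative ⇒ the second point lies to the west; separation 69.093°.

69.093° west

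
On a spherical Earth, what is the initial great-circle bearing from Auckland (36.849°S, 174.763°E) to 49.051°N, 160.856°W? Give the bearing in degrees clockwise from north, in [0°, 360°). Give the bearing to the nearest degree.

Δλ = -160.856 − 174.763 = -335.619°; wrapped into (−180°, 180°]: 24.381°.
θ = atan2( sin Δλ · cos φ₂ , cos φ₁ · sin φ₂ − sin φ₁ · cos φ₂ · cos Δλ )
  = atan2(0.27055, 0.96239) = 15.702° → normalised to [0°, 360°): 15.702°.

16°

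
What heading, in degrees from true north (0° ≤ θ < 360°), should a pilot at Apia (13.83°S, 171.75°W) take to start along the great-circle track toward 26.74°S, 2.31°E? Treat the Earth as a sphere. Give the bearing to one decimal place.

171.9°

Δλ = 2.31 − -171.75 = 174.06°.
θ = atan2( sin Δλ · cos φ₂ , cos φ₁ · sin φ₂ − sin φ₁ · cos φ₂ · cos Δλ )
  = atan2(0.09242, -0.64923) = 171.898° → normalised to [0°, 360°): 171.898°.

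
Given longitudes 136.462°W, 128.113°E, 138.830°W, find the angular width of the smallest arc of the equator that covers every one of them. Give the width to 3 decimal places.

95.425°

Sort the longitudes: -138.830°, -136.462°, +128.113°.
Eastward gaps between consecutive values (wrapping around): 2.368°, 264.575°, 93.057°.
Largest gap = 264.575° ⇒ minimal covering band is its complement: 360° − 264.575° = 95.425°.
Band runs from +128.113° eastward to -136.462°, crossing the antimeridian.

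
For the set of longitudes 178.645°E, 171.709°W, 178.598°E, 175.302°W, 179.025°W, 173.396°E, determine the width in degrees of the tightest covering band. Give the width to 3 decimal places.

Sort the longitudes: -179.025°, -175.302°, -171.709°, +173.396°, +178.598°, +178.645°.
Eastward gaps between consecutive values (wrapping around): 3.723°, 3.593°, 345.105°, 5.202°, 0.047°, 2.330°.
Largest gap = 345.105° ⇒ minimal covering band is its complement: 360° − 345.105° = 14.895°.
Band runs from +173.396° eastward to -171.709°, crossing the antimeridian.

14.895°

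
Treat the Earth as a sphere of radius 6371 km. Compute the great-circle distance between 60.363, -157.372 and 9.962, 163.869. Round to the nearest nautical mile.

3481 nmi

Δλ = 163.869 − -157.372 = 321.241°; wrapped into (−180°, 180°]: -38.759°.
Δφ = 9.962 − 60.363 = -50.401°.
a = sin²(Δφ/2) + cos φ₁ · cos φ₂ · sin²(Δλ/2) = 0.234922.
c = 2·atan2(√a, √(1−a)) = 1.01201 rad → d = 6371·c ≈ 6447.53 km ≈ 3481.39 nmi.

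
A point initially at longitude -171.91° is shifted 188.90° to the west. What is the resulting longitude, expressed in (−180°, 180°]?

Start at -171.91°; shift −188.90° → -360.81°.
-360.81° lies outside (−180°, 180°]; add 360° → -0.81°.

-0.81°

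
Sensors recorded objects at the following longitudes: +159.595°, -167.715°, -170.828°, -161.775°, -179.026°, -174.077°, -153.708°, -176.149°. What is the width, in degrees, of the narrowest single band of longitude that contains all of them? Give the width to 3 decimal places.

46.697°

Sort the longitudes: -179.026°, -176.149°, -174.077°, -170.828°, -167.715°, -161.775°, -153.708°, +159.595°.
Eastward gaps between consecutive values (wrapping around): 2.877°, 2.072°, 3.249°, 3.113°, 5.940°, 8.067°, 313.303°, 21.379°.
Largest gap = 313.303° ⇒ minimal covering band is its complement: 360° − 313.303° = 46.697°.
Band runs from +159.595° eastward to -153.708°, crossing the antimeridian.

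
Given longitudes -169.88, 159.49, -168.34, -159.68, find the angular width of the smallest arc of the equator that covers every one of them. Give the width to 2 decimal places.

40.83°

Sort the longitudes: -169.88°, -168.34°, -159.68°, +159.49°.
Eastward gaps between consecutive values (wrapping around): 1.54°, 8.66°, 319.17°, 30.63°.
Largest gap = 319.17° ⇒ minimal covering band is its complement: 360° − 319.17° = 40.83°.
Band runs from +159.49° eastward to -159.68°, crossing the antimeridian.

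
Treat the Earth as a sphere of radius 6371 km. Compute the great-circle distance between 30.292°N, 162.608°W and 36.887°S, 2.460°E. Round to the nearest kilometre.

Δλ = 2.460 − -162.608 = 165.068°.
Δφ = -36.887 − 30.292 = -67.179°.
a = sin²(Δφ/2) + cos φ₁ · cos φ₂ · sin²(Δλ/2) = 0.985031.
c = 2·atan2(√a, √(1−a)) = 2.89628 rad → d = 6371·c ≈ 18452.22 km.

18452 km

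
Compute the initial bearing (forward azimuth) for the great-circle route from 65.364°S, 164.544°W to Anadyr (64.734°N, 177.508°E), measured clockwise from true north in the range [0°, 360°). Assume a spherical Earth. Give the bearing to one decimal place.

Δλ = 177.508 − -164.544 = 342.052°; wrapped into (−180°, 180°]: -17.948°.
θ = atan2( sin Δλ · cos φ₂ , cos φ₁ · sin φ₂ − sin φ₁ · cos φ₂ · cos Δλ )
  = atan2(-0.13153, 0.74606) = -9.998° → normalised to [0°, 360°): 350.002°.

350.0°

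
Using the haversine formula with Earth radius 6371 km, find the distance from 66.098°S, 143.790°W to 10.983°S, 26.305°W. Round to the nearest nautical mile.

5436 nmi

Δλ = -26.305 − -143.790 = 117.485°.
Δφ = -10.983 − -66.098 = 55.115°.
a = sin²(Δφ/2) + cos φ₁ · cos φ₂ · sin²(Δλ/2) = 0.504695.
c = 2·atan2(√a, √(1−a)) = 1.58019 rad → d = 6371·c ≈ 10067.37 km ≈ 5435.94 nmi.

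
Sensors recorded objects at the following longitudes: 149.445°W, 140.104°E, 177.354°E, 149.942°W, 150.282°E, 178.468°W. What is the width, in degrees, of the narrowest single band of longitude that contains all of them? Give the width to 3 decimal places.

70.451°

Sort the longitudes: -178.468°, -149.942°, -149.445°, +140.104°, +150.282°, +177.354°.
Eastward gaps between consecutive values (wrapping around): 28.526°, 0.497°, 289.549°, 10.178°, 27.072°, 4.178°.
Largest gap = 289.549° ⇒ minimal covering band is its complement: 360° − 289.549° = 70.451°.
Band runs from +140.104° eastward to -149.445°, crossing the antimeridian.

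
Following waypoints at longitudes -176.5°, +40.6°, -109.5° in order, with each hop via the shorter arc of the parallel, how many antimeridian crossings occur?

1

Leg 1: -176.5° → +40.6°, shortest Δλ = -142.9° (west) — crosses 180°.
Leg 2: +40.6° → -109.5°, shortest Δλ = -150.1° (west) — does not cross 180°.
Total crossings: 1.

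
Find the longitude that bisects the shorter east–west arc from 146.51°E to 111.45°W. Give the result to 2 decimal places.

Signed shortest Δλ from +146.51° to -111.45° is +102.04°.
Midpoint longitude = +146.51° + (+102.04°)/2 = +146.51° + 51.02° = +197.53°.
Normalise into (−180°, 180°]: -162.47°.
(The naïve average (+146.51 + -111.45)/2 = 17.53° is on the wrong side of the globe.)

162.47°W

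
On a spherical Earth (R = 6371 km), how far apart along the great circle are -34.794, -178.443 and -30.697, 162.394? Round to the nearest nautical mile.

Δλ = 162.394 − -178.443 = 340.837°; wrapped into (−180°, 180°]: -19.163°.
Δφ = -30.697 − -34.794 = 4.097°.
a = sin²(Δφ/2) + cos φ₁ · cos φ₂ · sin²(Δλ/2) = 0.020842.
c = 2·atan2(√a, √(1−a)) = 0.28975 rad → d = 6371·c ≈ 1845.98 km ≈ 996.75 nmi.

997 nmi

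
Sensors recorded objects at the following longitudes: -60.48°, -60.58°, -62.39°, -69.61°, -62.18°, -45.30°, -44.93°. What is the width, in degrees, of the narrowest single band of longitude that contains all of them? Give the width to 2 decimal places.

Sort the longitudes: -69.61°, -62.39°, -62.18°, -60.58°, -60.48°, -45.30°, -44.93°.
Eastward gaps between consecutive values (wrapping around): 7.22°, 0.21°, 1.60°, 0.10°, 15.18°, 0.37°, 335.32°.
Largest gap = 335.32° ⇒ minimal covering band is its complement: 360° − 335.32° = 24.68°.
Band runs from -69.61° eastward to -44.93°.

24.68°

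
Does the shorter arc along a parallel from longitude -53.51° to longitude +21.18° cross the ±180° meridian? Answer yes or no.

No

Signed shortest Δλ = ((21.18 − -53.51 + 180) mod 360) − 180 = 74.69°.
Going east by 74.69° from -53.51° reaches +21.18° without touching 180°.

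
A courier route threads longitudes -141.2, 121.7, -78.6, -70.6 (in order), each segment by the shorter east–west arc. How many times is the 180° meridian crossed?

Leg 1: -141.2° → +121.7°, shortest Δλ = -97.1° (west) — crosses 180°.
Leg 2: +121.7° → -78.6°, shortest Δλ = 159.7° (east) — crosses 180°.
Leg 3: -78.6° → -70.6°, shortest Δλ = 8.0° (east) — does not cross 180°.
Total crossings: 2.

2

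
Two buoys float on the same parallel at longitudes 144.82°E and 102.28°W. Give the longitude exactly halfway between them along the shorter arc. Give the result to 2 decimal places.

158.73°W

Signed shortest Δλ from +144.82° to -102.28° is +112.90°.
Midpoint longitude = +144.82° + (+112.90°)/2 = +144.82° + 56.45° = +201.27°.
Normalise into (−180°, 180°]: -158.73°.
(The naïve average (+144.82 + -102.28)/2 = 21.27° is on the wrong side of the globe.)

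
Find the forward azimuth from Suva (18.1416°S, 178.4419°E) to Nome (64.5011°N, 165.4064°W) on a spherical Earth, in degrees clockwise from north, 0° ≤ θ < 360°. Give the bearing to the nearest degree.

7°

Δλ = -165.4064 − 178.4419 = -343.8483°; wrapped into (−180°, 180°]: 16.1517°.
θ = atan2( sin Δλ · cos φ₂ , cos φ₁ · sin φ₂ − sin φ₁ · cos φ₂ · cos Δλ )
  = atan2(0.11976, 0.98648) = 6.922° → normalised to [0°, 360°): 6.922°.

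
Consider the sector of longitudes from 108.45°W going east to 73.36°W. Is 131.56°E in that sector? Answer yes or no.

No

Band width going east from -108.45° to -73.36°: ((-73.36 − -108.45) mod 360) = 35.09°.
Offset of +131.56° east of the west edge: ((131.56 − -108.45) mod 360) = 240.01°.
240.01° > 35.09° ⇒ outside.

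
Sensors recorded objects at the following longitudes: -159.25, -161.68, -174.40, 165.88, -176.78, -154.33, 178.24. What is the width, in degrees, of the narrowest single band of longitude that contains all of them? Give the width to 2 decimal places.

Sort the longitudes: -176.78°, -174.40°, -161.68°, -159.25°, -154.33°, +165.88°, +178.24°.
Eastward gaps between consecutive values (wrapping around): 2.38°, 12.72°, 2.43°, 4.92°, 320.21°, 12.36°, 4.98°.
Largest gap = 320.21° ⇒ minimal covering band is its complement: 360° − 320.21° = 39.79°.
Band runs from +165.88° eastward to -154.33°, crossing the antimeridian.

39.79°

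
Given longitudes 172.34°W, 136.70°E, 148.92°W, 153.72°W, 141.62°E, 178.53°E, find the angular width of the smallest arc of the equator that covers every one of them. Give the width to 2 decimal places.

74.38°

Sort the longitudes: -172.34°, -153.72°, -148.92°, +136.70°, +141.62°, +178.53°.
Eastward gaps between consecutive values (wrapping around): 18.62°, 4.80°, 285.62°, 4.92°, 36.91°, 9.13°.
Largest gap = 285.62° ⇒ minimal covering band is its complement: 360° − 285.62° = 74.38°.
Band runs from +136.70° eastward to -148.92°, crossing the antimeridian.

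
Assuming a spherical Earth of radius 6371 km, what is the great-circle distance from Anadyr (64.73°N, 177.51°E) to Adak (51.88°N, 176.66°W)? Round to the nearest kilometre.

1467 km

Δλ = -176.66 − 177.51 = -354.17°; wrapped into (−180°, 180°]: 5.83°.
Δφ = 51.88 − 64.73 = -12.85°.
a = sin²(Δφ/2) + cos φ₁ · cos φ₂ · sin²(Δλ/2) = 0.013204.
c = 2·atan2(√a, √(1−a)) = 0.23032 rad → d = 6371·c ≈ 1467.39 km.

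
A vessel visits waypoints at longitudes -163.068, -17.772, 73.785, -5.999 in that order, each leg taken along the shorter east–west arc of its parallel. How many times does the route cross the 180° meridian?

0

Leg 1: -163.068° → -17.772°, shortest Δλ = 145.296° (east) — does not cross 180°.
Leg 2: -17.772° → +73.785°, shortest Δλ = 91.557° (east) — does not cross 180°.
Leg 3: +73.785° → -5.999°, shortest Δλ = -79.784° (west) — does not cross 180°.
Total crossings: 0.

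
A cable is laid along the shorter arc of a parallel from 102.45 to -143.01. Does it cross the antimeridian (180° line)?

Yes

Naïve |-143.01 − 102.45| = 245.46° > 180°, so the shorter arc goes the other way round — across 180°.
Signed shortest Δλ = ((-143.01 − 102.45 + 180) mod 360) − 180 = 114.54°.
Going east by 114.54° from +102.45° passes through 180° before reaching -143.01°.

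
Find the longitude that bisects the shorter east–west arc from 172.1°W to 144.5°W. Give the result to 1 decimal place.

Signed shortest Δλ from -172.1° to -144.5° is +27.6°.
Midpoint longitude = -172.1° + (+27.6°)/2 = -172.1° + 13.8° = -158.3°.

158.3°W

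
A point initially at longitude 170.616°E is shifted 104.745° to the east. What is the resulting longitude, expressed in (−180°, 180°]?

84.639°W

Start at +170.616°; shift +104.745° → +275.361°.
+275.361° lies outside (−180°, 180°]; subtract 360° → -84.639°.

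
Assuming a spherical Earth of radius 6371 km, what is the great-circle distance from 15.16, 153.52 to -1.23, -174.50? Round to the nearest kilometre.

Δλ = -174.50 − 153.52 = -328.02°; wrapped into (−180°, 180°]: 31.98°.
Δφ = -1.23 − 15.16 = -16.39°.
a = sin²(Δφ/2) + cos φ₁ · cos φ₂ · sin²(Δλ/2) = 0.093544.
c = 2·atan2(√a, √(1−a)) = 0.62166 rad → d = 6371·c ≈ 3960.61 km.

3961 km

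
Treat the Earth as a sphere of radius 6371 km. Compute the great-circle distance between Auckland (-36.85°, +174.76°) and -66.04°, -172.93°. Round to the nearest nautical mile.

Δλ = -172.93 − 174.76 = -347.69°; wrapped into (−180°, 180°]: 12.31°.
Δφ = -66.04 − -36.85 = -29.19°.
a = sin²(Δφ/2) + cos φ₁ · cos φ₂ · sin²(Δλ/2) = 0.067232.
c = 2·atan2(√a, √(1−a)) = 0.52458 rad → d = 6371·c ≈ 3342.08 km ≈ 1804.58 nmi.

1805 nmi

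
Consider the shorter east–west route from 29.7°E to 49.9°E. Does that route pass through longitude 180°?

Signed shortest Δλ = ((49.9 − 29.7 + 180) mod 360) − 180 = 20.2°.
Going east by 20.2° from +29.7° reaches +49.9° without touching 180°.

No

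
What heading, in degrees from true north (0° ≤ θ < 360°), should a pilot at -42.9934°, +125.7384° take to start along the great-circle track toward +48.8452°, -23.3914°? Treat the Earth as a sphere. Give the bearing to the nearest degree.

Δλ = -23.3914 − 125.7384 = -149.1298°.
θ = atan2( sin Δλ · cos φ₂ , cos φ₁ · sin φ₂ − sin φ₁ · cos φ₂ · cos Δλ )
  = atan2(-0.33767, 0.16553) = -63.885° → normalised to [0°, 360°): 296.115°.

296°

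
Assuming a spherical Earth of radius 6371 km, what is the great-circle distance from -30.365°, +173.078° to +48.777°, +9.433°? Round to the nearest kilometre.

Δλ = 9.433 − 173.078 = -163.645°.
Δφ = 48.777 − -30.365 = 79.142°.
a = sin²(Δφ/2) + cos φ₁ · cos φ₂ · sin²(Δλ/2) = 0.962901.
c = 2·atan2(√a, √(1−a)) = 2.75395 rad → d = 6371·c ≈ 17545.40 km.

17545 km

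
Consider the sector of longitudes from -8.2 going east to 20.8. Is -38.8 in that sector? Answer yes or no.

Band width going east from -8.2° to +20.8°: ((20.8 − -8.2) mod 360) = 29.0°.
Offset of -38.8° east of the west edge: ((-38.8 − -8.2) mod 360) = 329.4°.
329.4° > 29.0° ⇒ outside.

No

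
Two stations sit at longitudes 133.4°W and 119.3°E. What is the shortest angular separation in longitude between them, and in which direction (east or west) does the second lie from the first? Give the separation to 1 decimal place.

107.3° west

Raw difference: 119.3 − -133.4 = 252.7°.
Normalise into (−180°, 180°]: 252.7° − 360° = -107.3°.
Negative ⇒ the second point lies to the west; separation 107.3°.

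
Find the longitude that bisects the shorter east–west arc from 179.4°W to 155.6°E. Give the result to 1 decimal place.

168.1°E

Signed shortest Δλ from -179.4° to +155.6° is -25.0°.
Midpoint longitude = -179.4° + (-25.0°)/2 = -179.4° − 12.5° = -191.9°.
Normalise into (−180°, 180°]: +168.1°.
(The naïve average (-179.4 + +155.6)/2 = -11.9° is on the wrong side of the globe.)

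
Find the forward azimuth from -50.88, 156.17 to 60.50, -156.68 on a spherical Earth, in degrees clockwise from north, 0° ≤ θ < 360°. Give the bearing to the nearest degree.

24°

Δλ = -156.68 − 156.17 = -312.85°; wrapped into (−180°, 180°]: 47.15°.
θ = atan2( sin Δλ · cos φ₂ , cos φ₁ · sin φ₂ − sin φ₁ · cos φ₂ · cos Δλ )
  = atan2(0.36101, 0.80896) = 24.050° → normalised to [0°, 360°): 24.050°.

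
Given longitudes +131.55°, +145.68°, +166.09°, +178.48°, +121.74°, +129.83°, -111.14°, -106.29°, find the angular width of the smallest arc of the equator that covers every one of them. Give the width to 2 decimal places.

Sort the longitudes: -111.14°, -106.29°, +121.74°, +129.83°, +131.55°, +145.68°, +166.09°, +178.48°.
Eastward gaps between consecutive values (wrapping around): 4.85°, 228.03°, 8.09°, 1.72°, 14.13°, 20.41°, 12.39°, 70.38°.
Largest gap = 228.03° ⇒ minimal covering band is its complement: 360° − 228.03° = 131.97°.
Band runs from +121.74° eastward to -106.29°, crossing the antimeridian.

131.97°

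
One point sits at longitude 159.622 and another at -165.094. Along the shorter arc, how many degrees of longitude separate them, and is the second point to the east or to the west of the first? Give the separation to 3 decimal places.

35.284° east

Raw difference: -165.094 − 159.622 = -324.716°.
Normalise into (−180°, 180°]: -324.716° + 360° = 35.284°.
Positive ⇒ the second point lies to the east; separation 35.284°.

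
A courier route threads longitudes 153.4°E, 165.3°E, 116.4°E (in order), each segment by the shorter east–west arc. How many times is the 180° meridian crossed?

Leg 1: +153.4° → +165.3°, shortest Δλ = 11.9° (east) — does not cross 180°.
Leg 2: +165.3° → +116.4°, shortest Δλ = -48.9° (west) — does not cross 180°.
Total crossings: 0.

0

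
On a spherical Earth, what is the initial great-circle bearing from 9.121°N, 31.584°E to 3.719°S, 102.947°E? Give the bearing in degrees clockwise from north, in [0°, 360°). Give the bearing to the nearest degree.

Δλ = 102.947 − 31.584 = 71.363°.
θ = atan2( sin Δλ · cos φ₂ , cos φ₁ · sin φ₂ − sin φ₁ · cos φ₂ · cos Δλ )
  = atan2(0.94557, -0.11459) = 96.910° → normalised to [0°, 360°): 96.910°.

97°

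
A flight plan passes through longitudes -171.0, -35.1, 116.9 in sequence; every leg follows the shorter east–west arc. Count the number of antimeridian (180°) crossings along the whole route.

0

Leg 1: -171.0° → -35.1°, shortest Δλ = 135.9° (east) — does not cross 180°.
Leg 2: -35.1° → +116.9°, shortest Δλ = 152.0° (east) — does not cross 180°.
Total crossings: 0.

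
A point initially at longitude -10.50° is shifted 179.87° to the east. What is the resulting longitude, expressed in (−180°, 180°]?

Start at -10.50°; shift +179.87° → +169.37°.
+169.37° already lies in (−180°, 180°].

+169.37°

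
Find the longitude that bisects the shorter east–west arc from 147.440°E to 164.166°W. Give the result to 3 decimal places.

Signed shortest Δλ from +147.440° to -164.166° is +48.394°.
Midpoint longitude = +147.440° + (+48.394°)/2 = +147.440° + 24.197° = +171.637°.
(The naïve average (+147.440 + -164.166)/2 = -8.363° is on the wrong side of the globe.)

171.637°E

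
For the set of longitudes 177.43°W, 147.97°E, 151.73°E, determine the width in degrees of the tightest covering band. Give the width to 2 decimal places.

Sort the longitudes: -177.43°, +147.97°, +151.73°.
Eastward gaps between consecutive values (wrapping around): 325.40°, 3.76°, 30.84°.
Largest gap = 325.40° ⇒ minimal covering band is its complement: 360° − 325.40° = 34.60°.
Band runs from +147.97° eastward to -177.43°, crossing the antimeridian.

34.60°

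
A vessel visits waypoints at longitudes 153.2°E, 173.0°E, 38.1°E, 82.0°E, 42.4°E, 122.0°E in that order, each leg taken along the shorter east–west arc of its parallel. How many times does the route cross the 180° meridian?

0

Leg 1: +153.2° → +173.0°, shortest Δλ = 19.8° (east) — does not cross 180°.
Leg 2: +173.0° → +38.1°, shortest Δλ = -134.9° (west) — does not cross 180°.
Leg 3: +38.1° → +82.0°, shortest Δλ = 43.9° (east) — does not cross 180°.
Leg 4: +82.0° → +42.4°, shortest Δλ = -39.6° (west) — does not cross 180°.
Leg 5: +42.4° → +122.0°, shortest Δλ = 79.6° (east) — does not cross 180°.
Total crossings: 0.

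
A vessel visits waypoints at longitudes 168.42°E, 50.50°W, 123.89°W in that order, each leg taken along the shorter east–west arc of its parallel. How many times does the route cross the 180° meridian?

Leg 1: +168.42° → -50.50°, shortest Δλ = 141.08° (east) — crosses 180°.
Leg 2: -50.50° → -123.89°, shortest Δλ = -73.39° (west) — does not cross 180°.
Total crossings: 1.

1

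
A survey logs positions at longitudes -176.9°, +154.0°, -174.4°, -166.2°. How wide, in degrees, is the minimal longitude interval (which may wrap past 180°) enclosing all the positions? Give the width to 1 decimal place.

39.8°

Sort the longitudes: -176.9°, -174.4°, -166.2°, +154.0°.
Eastward gaps between consecutive values (wrapping around): 2.5°, 8.2°, 320.2°, 29.1°.
Largest gap = 320.2° ⇒ minimal covering band is its complement: 360° − 320.2° = 39.8°.
Band runs from +154.0° eastward to -166.2°, crossing the antimeridian.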